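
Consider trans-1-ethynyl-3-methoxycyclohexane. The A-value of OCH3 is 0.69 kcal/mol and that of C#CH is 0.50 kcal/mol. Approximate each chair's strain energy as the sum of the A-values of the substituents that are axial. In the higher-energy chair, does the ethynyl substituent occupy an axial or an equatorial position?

C1 and C3 have the same parity, so for the trans isomer the two substituents are one axial and one equatorial in each chair.
Chair I (methoxy axial, ethynyl equatorial): E = 0.69 kcal/mol.
Chair II (methoxy equatorial, ethynyl axial): E = 0.50 kcal/mol.
Chair I is the less stable (higher-energy) conformer, and in that chair the ethynyl group is equatorial.

equatorial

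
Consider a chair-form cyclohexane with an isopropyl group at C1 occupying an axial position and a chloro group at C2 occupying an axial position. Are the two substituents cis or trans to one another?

trans

C1 and C2 have opposite parity, so their axial bonds point in opposite directions.
With opposite-parity carbons, two substituents on the same face are one axial and one equatorial; opposite faces give both axial or both equatorial.
Here the groups are axial/axial → opposite face → trans.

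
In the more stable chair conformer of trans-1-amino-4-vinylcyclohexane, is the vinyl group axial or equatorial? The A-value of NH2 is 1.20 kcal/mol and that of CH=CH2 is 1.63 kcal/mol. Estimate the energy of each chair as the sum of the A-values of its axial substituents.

equatorial

C1 and C4 have opposite parity, so for the trans isomer the two substituents are e,e in one chair and a,a in the other.
Chair I (amino axial, vinyl axial): E = 2.83 kcal/mol.
Chair II (amino equatorial, vinyl equatorial): E = 0.00 kcal/mol.
Chair II is the more stable (lower-energy) conformer, and in that chair the vinyl group is equatorial.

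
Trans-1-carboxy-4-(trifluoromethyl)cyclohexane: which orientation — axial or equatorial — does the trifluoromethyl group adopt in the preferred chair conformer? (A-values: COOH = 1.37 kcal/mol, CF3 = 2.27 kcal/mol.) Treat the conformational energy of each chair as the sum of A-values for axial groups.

equatorial

C1 and C4 have opposite parity, so for the trans isomer the two substituents are e,e in one chair and a,a in the other.
Chair I (carboxyl axial, trifluoromethyl axial): E = 3.64 kcal/mol.
Chair II (carboxyl equatorial, trifluoromethyl equatorial): E = 0.00 kcal/mol.
Chair II is the more stable (lower-energy) conformer, and in that chair the trifluoromethyl group is equatorial.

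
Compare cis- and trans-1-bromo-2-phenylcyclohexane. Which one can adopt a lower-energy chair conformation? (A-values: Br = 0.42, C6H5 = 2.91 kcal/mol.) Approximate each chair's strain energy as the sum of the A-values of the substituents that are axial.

At 1,2 positions (parity opposite): cis → (a,e or e,a); trans → (e,e or a,a).
Best chair for cis: E = 0.42 kcal/mol; best chair for trans: E = 0.00 kcal/mol.
The trans isomer is lower by 0.42 kcal/mol.

trans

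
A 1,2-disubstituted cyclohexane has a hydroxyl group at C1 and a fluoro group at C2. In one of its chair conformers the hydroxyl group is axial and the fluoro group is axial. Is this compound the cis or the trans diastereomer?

C1 and C2 have opposite parity, so their axial bonds point in opposite directions.
With opposite-parity carbons, two substituents on the same face are one axial and one equatorial; opposite faces give both axial or both equatorial.
Here the groups are axial/axial → opposite face → trans.

trans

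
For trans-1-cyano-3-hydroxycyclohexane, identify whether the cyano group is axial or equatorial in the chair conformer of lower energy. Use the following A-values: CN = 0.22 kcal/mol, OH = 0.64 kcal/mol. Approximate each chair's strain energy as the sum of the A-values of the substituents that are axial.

C1 and C3 have the same parity, so for the trans isomer the two substituents are one axial and one equatorial in each chair.
Chair I (cyano axial, hydroxyl equatorial): E = 0.22 kcal/mol.
Chair II (cyano equatorial, hydroxyl axial): E = 0.64 kcal/mol.
Chair I is the more stable (lower-energy) conformer, and in that chair the cyano group is axial.

axial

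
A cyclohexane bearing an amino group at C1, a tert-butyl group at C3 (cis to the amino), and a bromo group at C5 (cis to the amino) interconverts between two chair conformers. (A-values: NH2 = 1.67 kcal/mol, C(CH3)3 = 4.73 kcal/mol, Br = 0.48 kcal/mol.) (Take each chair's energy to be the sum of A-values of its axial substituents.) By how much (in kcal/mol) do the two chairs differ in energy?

Chair I (amino axial, tert-butyl axial, bromo axial): E = 6.88 kcal/mol.
Chair II (amino equatorial, tert-butyl equatorial, bromo equatorial): E = 0.00 kcal/mol.
ΔE = 6.88 − 0.00 = 6.88 kcal/mol; chair II is more stable.

6.88 kcal/mol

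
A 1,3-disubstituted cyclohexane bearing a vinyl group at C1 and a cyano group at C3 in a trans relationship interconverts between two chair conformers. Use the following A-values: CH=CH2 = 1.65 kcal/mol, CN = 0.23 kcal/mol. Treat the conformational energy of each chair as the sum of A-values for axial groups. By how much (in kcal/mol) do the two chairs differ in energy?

C1 and C3 have the same parity, so for the trans isomer the two substituents are one axial and one equatorial in each chair.
Chair I (vinyl axial, cyano equatorial): E = 1.65 kcal/mol.
Chair II (vinyl equatorial, cyano axial): E = 0.23 kcal/mol.
ΔE = 1.65 − 0.23 = 1.42 kcal/mol; chair II is more stable.

1.42 kcal/mol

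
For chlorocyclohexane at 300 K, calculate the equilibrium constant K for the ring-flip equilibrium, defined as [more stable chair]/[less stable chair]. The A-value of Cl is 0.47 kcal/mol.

One chair has the chloro group axial (E = 0.47 kcal/mol) and the other has it equatorial (E = 0).
ΔG = 0.47 kcal/mol between the two chairs.
K = exp(ΔG/RT) with R = 1.987×10⁻³ kcal mol⁻¹ K⁻¹ and T = 300 K gives K ≈ 2.2.

K ≈ 2.20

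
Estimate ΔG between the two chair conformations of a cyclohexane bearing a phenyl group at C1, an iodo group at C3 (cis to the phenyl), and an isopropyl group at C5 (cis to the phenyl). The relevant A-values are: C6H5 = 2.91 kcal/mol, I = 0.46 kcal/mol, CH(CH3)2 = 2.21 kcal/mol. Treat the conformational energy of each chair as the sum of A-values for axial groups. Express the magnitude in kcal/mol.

5.58 kcal/mol

Chair I (phenyl axial, iodo axial, isopropyl axial): E = 5.58 kcal/mol.
Chair II (phenyl equatorial, iodo equatorial, isopropyl equatorial): E = 0.00 kcal/mol.
ΔE = 5.58 − 0.00 = 5.58 kcal/mol; chair II is more stable.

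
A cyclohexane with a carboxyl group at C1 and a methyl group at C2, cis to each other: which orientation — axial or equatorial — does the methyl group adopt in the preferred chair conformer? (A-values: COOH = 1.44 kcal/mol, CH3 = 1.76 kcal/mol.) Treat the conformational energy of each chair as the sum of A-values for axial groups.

C1 and C2 have opposite parity, so for the cis isomer the two substituents are one axial and one equatorial in each chair.
Chair I (carboxyl axial, methyl equatorial): E = 1.44 kcal/mol.
Chair II (carboxyl equatorial, methyl axial): E = 1.76 kcal/mol.
Chair I is the more stable (lower-energy) conformer, and in that chair the methyl group is equatorial.

equatorial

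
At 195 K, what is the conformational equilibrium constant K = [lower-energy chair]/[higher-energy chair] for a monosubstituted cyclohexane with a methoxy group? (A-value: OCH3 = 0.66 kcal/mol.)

K ≈ 5.49

One chair has the methoxy group axial (E = 0.66 kcal/mol) and the other has it equatorial (E = 0).
ΔG = 0.66 kcal/mol between the two chairs.
K = exp(ΔG/RT) with R = 1.987×10⁻³ kcal mol⁻¹ K⁻¹ and T = 195 K gives K ≈ 5.49.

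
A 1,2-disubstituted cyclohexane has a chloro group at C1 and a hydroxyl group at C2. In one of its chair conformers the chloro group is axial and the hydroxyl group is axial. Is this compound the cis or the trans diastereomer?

trans

C1 and C2 have opposite parity, so their axial bonds point in opposite directions.
With opposite-parity carbons, two substituents on the same face are one axial and one equatorial; opposite faces give both axial or both equatorial.
Here the groups are axial/axial → opposite face → trans.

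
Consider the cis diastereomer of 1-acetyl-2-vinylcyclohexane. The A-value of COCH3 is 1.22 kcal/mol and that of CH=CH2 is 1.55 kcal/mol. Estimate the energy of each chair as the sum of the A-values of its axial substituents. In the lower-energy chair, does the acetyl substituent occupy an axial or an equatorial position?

axial

C1 and C2 have opposite parity, so for the cis isomer the two substituents are one axial and one equatorial in each chair.
Chair I (acetyl axial, vinyl equatorial): E = 1.22 kcal/mol.
Chair II (acetyl equatorial, vinyl axial): E = 1.55 kcal/mol.
Chair I is the more stable (lower-energy) conformer, and in that chair the acetyl group is axial.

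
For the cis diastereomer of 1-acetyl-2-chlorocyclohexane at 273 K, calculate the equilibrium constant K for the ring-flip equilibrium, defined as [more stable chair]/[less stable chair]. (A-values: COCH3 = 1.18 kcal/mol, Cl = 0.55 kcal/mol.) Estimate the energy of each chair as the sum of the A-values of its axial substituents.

C1 and C2 have opposite parity, so for the cis isomer the two substituents are one axial and one equatorial in each chair.
Chair I (acetyl axial, chloro equatorial): E = 1.18 kcal/mol; chair II (acetyl equatorial, chloro axial): E = 0.55 kcal/mol.
ΔG = 0.63 kcal/mol between the two chairs.
K = exp(ΔG/RT) with R = 1.987×10⁻³ kcal mol⁻¹ K⁻¹ and T = 273 K gives K ≈ 3.19.

K ≈ 3.19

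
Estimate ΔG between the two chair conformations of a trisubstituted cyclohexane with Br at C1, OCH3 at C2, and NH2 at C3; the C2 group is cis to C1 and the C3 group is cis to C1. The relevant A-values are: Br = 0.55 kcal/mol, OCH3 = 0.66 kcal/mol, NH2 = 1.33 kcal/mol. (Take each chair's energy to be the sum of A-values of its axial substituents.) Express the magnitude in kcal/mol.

1.22 kcal/mol

Chair I (bromo axial, methoxy equatorial, amino axial): E = 1.88 kcal/mol.
Chair II (bromo equatorial, methoxy axial, amino equatorial): E = 0.66 kcal/mol.
ΔE = 1.88 − 0.66 = 1.22 kcal/mol; chair II is more stable.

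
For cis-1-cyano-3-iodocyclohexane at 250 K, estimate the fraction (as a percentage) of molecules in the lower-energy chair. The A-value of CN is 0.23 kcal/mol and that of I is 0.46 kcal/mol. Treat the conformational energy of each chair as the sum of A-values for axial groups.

80.0%

C1 and C3 have the same parity, so for the cis isomer the two substituents are e,e in one chair and a,a in the other.
Chair I (cyano axial, iodo axial): E = 0.69 kcal/mol; chair II (cyano equatorial, iodo equatorial): E = 0.00 kcal/mol.
ΔG = 0.69 kcal/mol between the two chairs.
K = exp(ΔG/RT) with R = 1.987×10⁻³ kcal mol⁻¹ K⁻¹ and T = 250 K gives K ≈ 4.01.
Fraction in the lower-energy chair = K/(K+1) = 80.0%.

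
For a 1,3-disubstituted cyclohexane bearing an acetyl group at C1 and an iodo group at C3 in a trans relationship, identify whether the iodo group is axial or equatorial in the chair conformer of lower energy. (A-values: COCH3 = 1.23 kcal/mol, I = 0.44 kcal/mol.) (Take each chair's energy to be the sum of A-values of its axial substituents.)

C1 and C3 have the same parity, so for the trans isomer the two substituents are one axial and one equatorial in each chair.
Chair I (acetyl axial, iodo equatorial): E = 1.23 kcal/mol.
Chair II (acetyl equatorial, iodo axial): E = 0.44 kcal/mol.
Chair II is the more stable (lower-energy) conformer, and in that chair the iodo group is axial.

axial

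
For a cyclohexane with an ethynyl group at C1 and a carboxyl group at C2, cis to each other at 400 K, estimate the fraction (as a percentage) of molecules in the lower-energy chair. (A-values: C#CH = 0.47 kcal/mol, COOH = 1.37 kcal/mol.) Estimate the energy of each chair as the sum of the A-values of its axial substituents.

75.6%

C1 and C2 have opposite parity, so for the cis isomer the two substituents are one axial and one equatorial in each chair.
Chair I (ethynyl axial, carboxyl equatorial): E = 0.47 kcal/mol; chair II (ethynyl equatorial, carboxyl axial): E = 1.37 kcal/mol.
ΔG = 0.90 kcal/mol between the two chairs.
K = exp(ΔG/RT) with R = 1.987×10⁻³ kcal mol⁻¹ K⁻¹ and T = 400 K gives K ≈ 3.1.
Fraction in the lower-energy chair = K/(K+1) = 75.6%.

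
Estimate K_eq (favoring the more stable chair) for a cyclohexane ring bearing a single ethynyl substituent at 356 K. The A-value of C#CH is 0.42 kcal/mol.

One chair has the ethynyl group axial (E = 0.42 kcal/mol) and the other has it equatorial (E = 0).
ΔG = 0.42 kcal/mol between the two chairs.
K = exp(ΔG/RT) with R = 1.987×10⁻³ kcal mol⁻¹ K⁻¹ and T = 356 K gives K ≈ 1.81.

K ≈ 1.81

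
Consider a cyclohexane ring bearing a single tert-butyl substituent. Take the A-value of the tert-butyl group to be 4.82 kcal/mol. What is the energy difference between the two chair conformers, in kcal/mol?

4.82 kcal/mol

A monosubstituted cyclohexane has one chair with the tert-butyl group axial (E = A = 4.82 kcal/mol) and one with it equatorial (E = 0).
ΔE = 4.82 − 0 = 4.82 kcal/mol.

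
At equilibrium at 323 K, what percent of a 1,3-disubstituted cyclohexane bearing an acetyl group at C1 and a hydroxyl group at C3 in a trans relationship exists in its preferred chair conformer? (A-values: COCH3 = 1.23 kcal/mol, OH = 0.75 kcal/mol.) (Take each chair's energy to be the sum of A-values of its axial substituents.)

67.9%

C1 and C3 have the same parity, so for the trans isomer the two substituents are one axial and one equatorial in each chair.
Chair I (acetyl axial, hydroxyl equatorial): E = 1.23 kcal/mol; chair II (acetyl equatorial, hydroxyl axial): E = 0.75 kcal/mol.
ΔG = 0.48 kcal/mol between the two chairs.
K = exp(ΔG/RT) with R = 1.987×10⁻³ kcal mol⁻¹ K⁻¹ and T = 323 K gives K ≈ 2.11.
Fraction in the lower-energy chair = K/(K+1) = 67.9%.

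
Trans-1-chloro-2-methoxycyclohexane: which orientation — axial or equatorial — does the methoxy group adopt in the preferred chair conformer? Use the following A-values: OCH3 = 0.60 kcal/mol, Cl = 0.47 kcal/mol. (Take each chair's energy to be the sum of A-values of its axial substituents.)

equatorial

C1 and C2 have opposite parity, so for the trans isomer the two substituents are e,e in one chair and a,a in the other.
Chair I (methoxy axial, chloro axial): E = 1.07 kcal/mol.
Chair II (methoxy equatorial, chloro equatorial): E = 0.00 kcal/mol.
Chair II is the more stable (lower-energy) conformer, and in that chair the methoxy group is equatorial.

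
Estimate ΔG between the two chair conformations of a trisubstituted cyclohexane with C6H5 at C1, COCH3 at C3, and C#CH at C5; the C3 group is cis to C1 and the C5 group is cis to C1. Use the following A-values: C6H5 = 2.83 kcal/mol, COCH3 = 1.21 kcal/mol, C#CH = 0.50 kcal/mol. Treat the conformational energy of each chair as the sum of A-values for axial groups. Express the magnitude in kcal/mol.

Chair I (phenyl axial, acetyl axial, ethynyl axial): E = 4.54 kcal/mol.
Chair II (phenyl equatorial, acetyl equatorial, ethynyl equatorial): E = 0.00 kcal/mol.
ΔE = 4.54 − 0.00 = 4.54 kcal/mol; chair II is more stable.

4.54 kcal/mol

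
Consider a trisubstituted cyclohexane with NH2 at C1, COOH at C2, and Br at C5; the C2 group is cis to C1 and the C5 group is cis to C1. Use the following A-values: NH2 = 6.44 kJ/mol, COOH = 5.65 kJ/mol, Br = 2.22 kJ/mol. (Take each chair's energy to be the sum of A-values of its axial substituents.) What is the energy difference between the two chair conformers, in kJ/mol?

3.01 kJ/mol

Chair I (amino axial, carboxyl equatorial, bromo axial): E = 8.66 kJ/mol.
Chair II (amino equatorial, carboxyl axial, bromo equatorial): E = 5.65 kJ/mol.
ΔE = 8.66 − 5.65 = 3.01 kJ/mol; chair II is more stable.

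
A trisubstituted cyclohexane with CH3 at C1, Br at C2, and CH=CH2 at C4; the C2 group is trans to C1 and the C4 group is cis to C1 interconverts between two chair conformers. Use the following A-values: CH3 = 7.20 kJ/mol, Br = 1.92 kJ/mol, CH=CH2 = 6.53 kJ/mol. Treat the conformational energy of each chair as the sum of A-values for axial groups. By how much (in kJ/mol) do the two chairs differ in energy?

Chair I (methyl axial, bromo axial, vinyl equatorial): E = 9.12 kJ/mol.
Chair II (methyl equatorial, bromo equatorial, vinyl axial): E = 6.53 kJ/mol.
ΔE = 9.12 − 6.53 = 2.59 kJ/mol; chair II is more stable.

2.59 kJ/mol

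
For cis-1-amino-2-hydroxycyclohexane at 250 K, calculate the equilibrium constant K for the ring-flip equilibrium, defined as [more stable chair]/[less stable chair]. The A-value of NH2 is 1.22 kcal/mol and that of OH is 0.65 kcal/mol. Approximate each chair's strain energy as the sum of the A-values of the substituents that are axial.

C1 and C2 have opposite parity, so for the cis isomer the two substituents are one axial and one equatorial in each chair.
Chair I (amino axial, hydroxyl equatorial): E = 1.22 kcal/mol; chair II (amino equatorial, hydroxyl axial): E = 0.65 kcal/mol.
ΔG = 0.57 kcal/mol between the two chairs.
K = exp(ΔG/RT) with R = 1.987×10⁻³ kcal mol⁻¹ K⁻¹ and T = 250 K gives K ≈ 3.15.

K ≈ 3.15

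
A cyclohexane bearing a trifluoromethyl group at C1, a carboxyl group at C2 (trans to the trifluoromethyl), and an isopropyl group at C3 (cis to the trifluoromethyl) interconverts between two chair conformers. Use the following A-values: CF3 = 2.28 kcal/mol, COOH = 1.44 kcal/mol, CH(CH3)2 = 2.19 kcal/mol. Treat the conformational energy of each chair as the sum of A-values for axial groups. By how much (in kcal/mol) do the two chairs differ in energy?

5.91 kcal/mol

Chair I (trifluoromethyl axial, carboxyl axial, isopropyl axial): E = 5.91 kcal/mol.
Chair II (trifluoromethyl equatorial, carboxyl equatorial, isopropyl equatorial): E = 0.00 kcal/mol.
ΔE = 5.91 − 0.00 = 5.91 kcal/mol; chair II is more stable.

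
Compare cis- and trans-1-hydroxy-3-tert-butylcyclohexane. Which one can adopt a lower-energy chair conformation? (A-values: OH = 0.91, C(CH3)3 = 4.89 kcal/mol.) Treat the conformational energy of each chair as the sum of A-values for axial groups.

At 1,3 positions (parity same): cis → (e,e or a,a); trans → (a,e or e,a).
Best chair for cis: E = 0.00 kcal/mol; best chair for trans: E = 0.91 kcal/mol.
The cis isomer is lower by 0.91 kcal/mol.

cis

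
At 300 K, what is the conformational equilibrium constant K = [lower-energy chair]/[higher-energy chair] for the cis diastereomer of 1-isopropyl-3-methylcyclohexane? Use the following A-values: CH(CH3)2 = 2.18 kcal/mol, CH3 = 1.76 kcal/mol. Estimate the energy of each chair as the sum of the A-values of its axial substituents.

K ≈ 742

C1 and C3 have the same parity, so for the cis isomer the two substituents are e,e in one chair and a,a in the other.
Chair I (isopropyl axial, methyl axial): E = 3.94 kcal/mol; chair II (isopropyl equatorial, methyl equatorial): E = 0.00 kcal/mol.
ΔG = 3.94 kcal/mol between the two chairs.
K = exp(ΔG/RT) with R = 1.987×10⁻³ kcal mol⁻¹ K⁻¹ and T = 300 K gives K ≈ 742.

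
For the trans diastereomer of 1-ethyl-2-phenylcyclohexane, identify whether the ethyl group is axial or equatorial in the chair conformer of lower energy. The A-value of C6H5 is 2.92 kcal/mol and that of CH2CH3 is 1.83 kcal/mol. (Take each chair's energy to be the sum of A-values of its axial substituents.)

C1 and C2 have opposite parity, so for the trans isomer the two substituents are e,e in one chair and a,a in the other.
Chair I (phenyl axial, ethyl axial): E = 4.75 kcal/mol.
Chair II (phenyl equatorial, ethyl equatorial): E = 0.00 kcal/mol.
Chair II is the more stable (lower-energy) conformer, and in that chair the ethyl group is equatorial.

equatorial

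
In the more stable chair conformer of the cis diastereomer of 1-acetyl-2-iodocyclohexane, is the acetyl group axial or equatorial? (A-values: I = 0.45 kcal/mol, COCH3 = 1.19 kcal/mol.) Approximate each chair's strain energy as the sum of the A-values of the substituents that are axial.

C1 and C2 have opposite parity, so for the cis isomer the two substituents are one axial and one equatorial in each chair.
Chair I (iodo axial, acetyl equatorial): E = 0.45 kcal/mol.
Chair II (iodo equatorial, acetyl axial): E = 1.19 kcal/mol.
Chair I is the more stable (lower-energy) conformer, and in that chair the acetyl group is equatorial.

equatorial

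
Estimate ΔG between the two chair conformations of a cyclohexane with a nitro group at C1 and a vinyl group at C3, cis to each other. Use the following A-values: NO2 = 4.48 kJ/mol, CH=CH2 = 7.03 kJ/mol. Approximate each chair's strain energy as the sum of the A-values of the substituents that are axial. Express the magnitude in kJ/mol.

11.51 kJ/mol

C1 and C3 have the same parity, so for the cis isomer the two substituents are e,e in one chair and a,a in the other.
Chair I (nitro axial, vinyl axial): E = 11.51 kJ/mol.
Chair II (nitro equatorial, vinyl equatorial): E = 0.00 kJ/mol.
ΔE = 11.51 − 0.00 = 11.51 kJ/mol; chair II is more stable.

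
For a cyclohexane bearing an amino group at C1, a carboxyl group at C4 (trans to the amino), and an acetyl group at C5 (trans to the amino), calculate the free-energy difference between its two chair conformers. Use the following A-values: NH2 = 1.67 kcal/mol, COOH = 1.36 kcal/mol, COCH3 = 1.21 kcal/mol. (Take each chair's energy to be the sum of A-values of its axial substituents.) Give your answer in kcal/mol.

1.82 kcal/mol

Chair I (amino axial, carboxyl axial, acetyl equatorial): E = 3.03 kcal/mol.
Chair II (amino equatorial, carboxyl equatorial, acetyl axial): E = 1.21 kcal/mol.
ΔE = 3.03 − 1.21 = 1.82 kcal/mol; chair II is more stable.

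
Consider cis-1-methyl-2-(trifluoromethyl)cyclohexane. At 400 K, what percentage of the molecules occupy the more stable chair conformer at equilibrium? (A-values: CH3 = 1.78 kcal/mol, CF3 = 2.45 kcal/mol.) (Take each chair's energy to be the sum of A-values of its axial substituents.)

69.9%

C1 and C2 have opposite parity, so for the cis isomer the two substituents are one axial and one equatorial in each chair.
Chair I (methyl axial, trifluoromethyl equatorial): E = 1.78 kcal/mol; chair II (methyl equatorial, trifluoromethyl axial): E = 2.45 kcal/mol.
ΔG = 0.67 kcal/mol between the two chairs.
K = exp(ΔG/RT) with R = 1.987×10⁻³ kcal mol⁻¹ K⁻¹ and T = 400 K gives K ≈ 2.32.
Fraction in the lower-energy chair = K/(K+1) = 69.9%.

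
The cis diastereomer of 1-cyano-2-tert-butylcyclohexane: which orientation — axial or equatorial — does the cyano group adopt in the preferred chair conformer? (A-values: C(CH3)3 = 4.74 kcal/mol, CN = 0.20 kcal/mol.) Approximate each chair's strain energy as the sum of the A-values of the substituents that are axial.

C1 and C2 have opposite parity, so for the cis isomer the two substituents are one axial and one equatorial in each chair.
Chair I (tert-butyl axial, cyano equatorial): E = 4.74 kcal/mol.
Chair II (tert-butyl equatorial, cyano axial): E = 0.20 kcal/mol.
Chair II is the more stable (lower-energy) conformer, and in that chair the cyano group is axial.

axial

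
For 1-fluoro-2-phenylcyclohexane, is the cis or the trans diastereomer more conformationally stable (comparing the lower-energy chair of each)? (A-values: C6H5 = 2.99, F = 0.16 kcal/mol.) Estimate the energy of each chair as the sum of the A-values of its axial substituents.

At 1,2 positions (parity opposite): cis → (a,e or e,a); trans → (e,e or a,a).
Best chair for cis: E = 0.16 kcal/mol; best chair for trans: E = 0.00 kcal/mol.
The trans isomer is lower by 0.16 kcal/mol.

trans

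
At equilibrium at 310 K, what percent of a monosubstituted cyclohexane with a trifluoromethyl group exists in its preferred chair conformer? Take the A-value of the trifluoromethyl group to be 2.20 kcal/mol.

One chair has the trifluoromethyl group axial (E = 2.20 kcal/mol) and the other has it equatorial (E = 0).
ΔG = 2.20 kcal/mol between the two chairs.
K = exp(ΔG/RT) with R = 1.987×10⁻³ kcal mol⁻¹ K⁻¹ and T = 310 K gives K ≈ 35.6.
Fraction in the lower-energy chair = K/(K+1) = 97.3%.

97.3%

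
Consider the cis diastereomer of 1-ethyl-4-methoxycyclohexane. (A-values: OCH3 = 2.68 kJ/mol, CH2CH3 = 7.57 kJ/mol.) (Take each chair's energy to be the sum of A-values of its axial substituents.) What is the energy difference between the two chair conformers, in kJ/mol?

C1 and C4 have opposite parity, so for the cis isomer the two substituents are one axial and one equatorial in each chair.
Chair I (methoxy axial, ethyl equatorial): E = 2.68 kJ/mol.
Chair II (methoxy equatorial, ethyl axial): E = 7.57 kJ/mol.
ΔE = 7.57 − 2.68 = 4.89 kJ/mol; chair I is more stable.

4.89 kJ/mol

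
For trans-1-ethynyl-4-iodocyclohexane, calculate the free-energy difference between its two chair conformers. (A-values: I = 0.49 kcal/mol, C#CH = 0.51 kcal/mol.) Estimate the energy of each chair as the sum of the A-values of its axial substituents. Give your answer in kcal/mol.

1.00 kcal/mol

C1 and C4 have opposite parity, so for the trans isomer the two substituents are e,e in one chair and a,a in the other.
Chair I (iodo axial, ethynyl axial): E = 1.00 kcal/mol.
Chair II (iodo equatorial, ethynyl equatorial): E = 0.00 kcal/mol.
ΔE = 1.00 − 0.00 = 1.00 kcal/mol; chair II is more stable.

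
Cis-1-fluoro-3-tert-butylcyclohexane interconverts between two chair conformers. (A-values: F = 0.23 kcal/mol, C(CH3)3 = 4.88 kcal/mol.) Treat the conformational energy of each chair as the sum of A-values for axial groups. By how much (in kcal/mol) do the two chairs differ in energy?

5.11 kcal/mol

C1 and C3 have the same parity, so for the cis isomer the two substituents are e,e in one chair and a,a in the other.
Chair I (fluoro axial, tert-butyl axial): E = 5.11 kcal/mol.
Chair II (fluoro equatorial, tert-butyl equatorial): E = 0.00 kcal/mol.
ΔE = 5.11 − 0.00 = 5.11 kcal/mol; chair II is more stable.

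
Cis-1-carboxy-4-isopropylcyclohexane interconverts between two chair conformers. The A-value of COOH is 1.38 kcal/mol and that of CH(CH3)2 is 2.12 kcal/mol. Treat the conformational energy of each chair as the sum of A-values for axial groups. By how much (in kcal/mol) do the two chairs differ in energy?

C1 and C4 have opposite parity, so for the cis isomer the two substituents are one axial and one equatorial in each chair.
Chair I (carboxyl axial, isopropyl equatorial): E = 1.38 kcal/mol.
Chair II (carboxyl equatorial, isopropyl axial): E = 2.12 kcal/mol.
ΔE = 2.12 − 1.38 = 0.74 kcal/mol; chair I is more stable.

0.74 kcal/mol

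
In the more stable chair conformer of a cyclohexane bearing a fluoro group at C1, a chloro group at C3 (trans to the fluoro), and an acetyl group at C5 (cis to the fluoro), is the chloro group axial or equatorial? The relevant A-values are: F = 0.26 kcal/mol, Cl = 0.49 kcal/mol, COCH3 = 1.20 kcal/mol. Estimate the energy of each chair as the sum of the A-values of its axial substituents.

axial

Chair I (fluoro axial, chloro equatorial, acetyl axial): E = 1.46 kcal/mol.
Chair II (fluoro equatorial, chloro axial, acetyl equatorial): E = 0.49 kcal/mol.
Chair II is the more stable (lower-energy) conformer, and in that chair the chloro group is axial.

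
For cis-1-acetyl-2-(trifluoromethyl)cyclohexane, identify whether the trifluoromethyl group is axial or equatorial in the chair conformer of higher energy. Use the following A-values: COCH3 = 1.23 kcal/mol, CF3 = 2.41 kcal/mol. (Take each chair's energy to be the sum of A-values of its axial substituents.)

C1 and C2 have opposite parity, so for the cis isomer the two substituents are one axial and one equatorial in each chair.
Chair I (acetyl axial, trifluoromethyl equatorial): E = 1.23 kcal/mol.
Chair II (acetyl equatorial, trifluoromethyl axial): E = 2.41 kcal/mol.
Chair II is the less stable (higher-energy) conformer, and in that chair the trifluoromethyl group is axial.

axial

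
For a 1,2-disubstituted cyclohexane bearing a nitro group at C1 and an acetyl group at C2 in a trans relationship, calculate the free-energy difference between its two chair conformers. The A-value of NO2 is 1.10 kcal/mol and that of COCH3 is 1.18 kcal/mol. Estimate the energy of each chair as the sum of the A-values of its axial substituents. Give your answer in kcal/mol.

C1 and C2 have opposite parity, so for the trans isomer the two substituents are e,e in one chair and a,a in the other.
Chair I (nitro axial, acetyl axial): E = 2.28 kcal/mol.
Chair II (nitro equatorial, acetyl equatorial): E = 0.00 kcal/mol.
ΔE = 2.28 − 0.00 = 2.28 kcal/mol; chair II is more stable.

2.28 kcal/mol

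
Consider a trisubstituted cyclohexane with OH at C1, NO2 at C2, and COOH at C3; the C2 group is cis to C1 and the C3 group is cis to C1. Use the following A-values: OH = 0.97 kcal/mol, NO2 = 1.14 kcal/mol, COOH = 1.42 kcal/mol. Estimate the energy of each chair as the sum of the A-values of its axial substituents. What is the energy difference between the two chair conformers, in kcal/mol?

1.25 kcal/mol

Chair I (hydroxyl axial, nitro equatorial, carboxyl axial): E = 2.39 kcal/mol.
Chair II (hydroxyl equatorial, nitro axial, carboxyl equatorial): E = 1.14 kcal/mol.
ΔE = 2.39 − 1.14 = 1.25 kcal/mol; chair II is more stable.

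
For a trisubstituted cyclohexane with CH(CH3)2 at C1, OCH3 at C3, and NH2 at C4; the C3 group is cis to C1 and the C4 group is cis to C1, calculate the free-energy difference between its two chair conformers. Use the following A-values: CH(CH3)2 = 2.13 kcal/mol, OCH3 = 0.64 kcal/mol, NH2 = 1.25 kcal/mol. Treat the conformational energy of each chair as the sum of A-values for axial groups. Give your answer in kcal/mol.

1.52 kcal/mol

Chair I (isopropyl axial, methoxy axial, amino equatorial): E = 2.77 kcal/mol.
Chair II (isopropyl equatorial, methoxy equatorial, amino axial): E = 1.25 kcal/mol.
ΔE = 2.77 − 1.25 = 1.52 kcal/mol; chair II is more stable.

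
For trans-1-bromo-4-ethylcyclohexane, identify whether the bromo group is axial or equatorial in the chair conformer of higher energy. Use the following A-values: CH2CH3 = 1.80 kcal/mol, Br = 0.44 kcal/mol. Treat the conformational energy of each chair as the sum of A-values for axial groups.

C1 and C4 have opposite parity, so for the trans isomer the two substituents are e,e in one chair and a,a in the other.
Chair I (ethyl axial, bromo axial): E = 2.24 kcal/mol.
Chair II (ethyl equatorial, bromo equatorial): E = 0.00 kcal/mol.
Chair I is the less stable (higher-energy) conformer, and in that chair the bromo group is axial.

axial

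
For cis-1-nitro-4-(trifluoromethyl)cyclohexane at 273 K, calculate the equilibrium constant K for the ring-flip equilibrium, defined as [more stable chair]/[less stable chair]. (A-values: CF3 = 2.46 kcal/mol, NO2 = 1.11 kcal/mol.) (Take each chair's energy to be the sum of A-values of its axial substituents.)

K ≈ 12.0

C1 and C4 have opposite parity, so for the cis isomer the two substituents are one axial and one equatorial in each chair.
Chair I (trifluoromethyl axial, nitro equatorial): E = 2.46 kcal/mol; chair II (trifluoromethyl equatorial, nitro axial): E = 1.11 kcal/mol.
ΔG = 1.35 kcal/mol between the two chairs.
K = exp(ΔG/RT) with R = 1.987×10⁻³ kcal mol⁻¹ K⁻¹ and T = 273 K gives K ≈ 12.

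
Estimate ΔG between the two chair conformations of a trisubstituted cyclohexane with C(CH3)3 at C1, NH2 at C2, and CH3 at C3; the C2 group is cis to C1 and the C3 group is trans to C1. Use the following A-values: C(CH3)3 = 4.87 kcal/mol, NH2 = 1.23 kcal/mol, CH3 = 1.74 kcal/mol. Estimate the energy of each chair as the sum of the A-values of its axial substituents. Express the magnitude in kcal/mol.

1.90 kcal/mol

Chair I (tert-butyl axial, amino equatorial, methyl equatorial): E = 4.87 kcal/mol.
Chair II (tert-butyl equatorial, amino axial, methyl axial): E = 2.97 kcal/mol.
ΔE = 4.87 − 2.97 = 1.90 kcal/mol; chair II is more stable.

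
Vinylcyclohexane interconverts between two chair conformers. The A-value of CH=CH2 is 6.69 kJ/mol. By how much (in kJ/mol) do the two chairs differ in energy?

A monosubstituted cyclohexane has one chair with the vinyl group axial (E = A = 6.69 kJ/mol) and one with it equatorial (E = 0).
ΔE = 6.69 − 0 = 6.69 kJ/mol.

6.69 kJ/mol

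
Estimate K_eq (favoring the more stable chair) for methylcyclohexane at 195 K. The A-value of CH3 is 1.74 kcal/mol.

K ≈ 89.2

One chair has the methyl group axial (E = 1.74 kcal/mol) and the other has it equatorial (E = 0).
ΔG = 1.74 kcal/mol between the two chairs.
K = exp(ΔG/RT) with R = 1.987×10⁻³ kcal mol⁻¹ K⁻¹ and T = 195 K gives K ≈ 89.2.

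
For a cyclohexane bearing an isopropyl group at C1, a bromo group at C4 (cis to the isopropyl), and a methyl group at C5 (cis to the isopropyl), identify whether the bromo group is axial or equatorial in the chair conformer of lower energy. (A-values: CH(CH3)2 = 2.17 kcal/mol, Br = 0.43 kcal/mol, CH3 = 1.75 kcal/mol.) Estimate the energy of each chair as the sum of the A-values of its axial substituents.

axial

Chair I (isopropyl axial, bromo equatorial, methyl axial): E = 3.92 kcal/mol.
Chair II (isopropyl equatorial, bromo axial, methyl equatorial): E = 0.43 kcal/mol.
Chair II is the more stable (lower-energy) conformer, and in that chair the bromo group is axial.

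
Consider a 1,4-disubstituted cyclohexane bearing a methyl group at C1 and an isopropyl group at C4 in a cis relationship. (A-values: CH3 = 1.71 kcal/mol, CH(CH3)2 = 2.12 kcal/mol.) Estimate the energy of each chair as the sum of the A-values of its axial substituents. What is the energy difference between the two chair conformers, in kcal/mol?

0.41 kcal/mol

C1 and C4 have opposite parity, so for the cis isomer the two substituents are one axial and one equatorial in each chair.
Chair I (methyl axial, isopropyl equatorial): E = 1.71 kcal/mol.
Chair II (methyl equatorial, isopropyl axial): E = 2.12 kcal/mol.
ΔE = 2.12 − 1.71 = 0.41 kcal/mol; chair I is more stable.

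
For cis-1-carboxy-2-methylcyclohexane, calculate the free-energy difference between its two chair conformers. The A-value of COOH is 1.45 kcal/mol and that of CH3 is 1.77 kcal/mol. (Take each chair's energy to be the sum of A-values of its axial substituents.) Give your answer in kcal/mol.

0.32 kcal/mol

C1 and C2 have opposite parity, so for the cis isomer the two substituents are one axial and one equatorial in each chair.
Chair I (carboxyl axial, methyl equatorial): E = 1.45 kcal/mol.
Chair II (carboxyl equatorial, methyl axial): E = 1.77 kcal/mol.
ΔE = 1.77 − 1.45 = 0.32 kcal/mol; chair I is more stable.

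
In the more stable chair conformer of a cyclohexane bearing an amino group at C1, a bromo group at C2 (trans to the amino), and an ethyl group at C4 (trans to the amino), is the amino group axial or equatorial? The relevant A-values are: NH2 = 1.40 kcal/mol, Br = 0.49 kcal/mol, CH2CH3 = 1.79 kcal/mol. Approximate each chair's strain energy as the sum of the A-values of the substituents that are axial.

Chair I (amino axial, bromo axial, ethyl axial): E = 3.68 kcal/mol.
Chair II (amino equatorial, bromo equatorial, ethyl equatorial): E = 0.00 kcal/mol.
Chair II is the more stable (lower-energy) conformer, and in that chair the amino group is equatorial.

equatorial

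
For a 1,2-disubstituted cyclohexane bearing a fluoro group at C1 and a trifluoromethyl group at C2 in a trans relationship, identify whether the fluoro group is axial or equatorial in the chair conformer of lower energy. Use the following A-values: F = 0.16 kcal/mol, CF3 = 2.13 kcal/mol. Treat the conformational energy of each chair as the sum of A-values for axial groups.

equatorial

C1 and C2 have opposite parity, so for the trans isomer the two substituents are e,e in one chair and a,a in the other.
Chair I (fluoro axial, trifluoromethyl axial): E = 2.29 kcal/mol.
Chair II (fluoro equatorial, trifluoromethyl equatorial): E = 0.00 kcal/mol.
Chair II is the more stable (lower-energy) conformer, and in that chair the fluoro group is equatorial.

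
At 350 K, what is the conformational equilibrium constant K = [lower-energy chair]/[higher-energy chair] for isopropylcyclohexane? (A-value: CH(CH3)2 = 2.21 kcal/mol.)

K ≈ 24.0

One chair has the isopropyl group axial (E = 2.21 kcal/mol) and the other has it equatorial (E = 0).
ΔG = 2.21 kcal/mol between the two chairs.
K = exp(ΔG/RT) with R = 1.987×10⁻³ kcal mol⁻¹ K⁻¹ and T = 350 K gives K ≈ 24.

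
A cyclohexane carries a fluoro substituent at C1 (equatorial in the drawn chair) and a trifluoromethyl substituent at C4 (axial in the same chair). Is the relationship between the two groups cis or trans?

cis

C1 and C4 have opposite parity, so their axial bonds point in opposite directions.
With opposite-parity carbons, two substituents on the same face are one axial and one equatorial; opposite faces give both axial or both equatorial.
Here the groups are equatorial/axial → same face → cis.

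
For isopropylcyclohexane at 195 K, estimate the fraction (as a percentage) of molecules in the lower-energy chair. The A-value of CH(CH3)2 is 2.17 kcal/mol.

One chair has the isopropyl group axial (E = 2.17 kcal/mol) and the other has it equatorial (E = 0).
ΔG = 2.17 kcal/mol between the two chairs.
K = exp(ΔG/RT) with R = 1.987×10⁻³ kcal mol⁻¹ K⁻¹ and T = 195 K gives K ≈ 271.
Fraction in the lower-energy chair = K/(K+1) = 99.6%.

99.6%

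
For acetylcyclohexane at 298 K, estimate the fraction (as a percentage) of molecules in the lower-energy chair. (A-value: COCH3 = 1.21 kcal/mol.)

88.5%

One chair has the acetyl group axial (E = 1.21 kcal/mol) and the other has it equatorial (E = 0).
ΔG = 1.21 kcal/mol between the two chairs.
K = exp(ΔG/RT) with R = 1.987×10⁻³ kcal mol⁻¹ K⁻¹ and T = 298 K gives K ≈ 7.72.
Fraction in the lower-energy chair = K/(K+1) = 88.5%.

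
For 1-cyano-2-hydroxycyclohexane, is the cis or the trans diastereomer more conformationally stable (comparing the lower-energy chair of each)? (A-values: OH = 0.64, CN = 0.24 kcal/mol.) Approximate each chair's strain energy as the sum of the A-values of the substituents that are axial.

At 1,2 positions (parity opposite): cis → (a,e or e,a); trans → (e,e or a,a).
Best chair for cis: E = 0.24 kcal/mol; best chair for trans: E = 0.00 kcal/mol.
The trans isomer is lower by 0.24 kcal/mol.

trans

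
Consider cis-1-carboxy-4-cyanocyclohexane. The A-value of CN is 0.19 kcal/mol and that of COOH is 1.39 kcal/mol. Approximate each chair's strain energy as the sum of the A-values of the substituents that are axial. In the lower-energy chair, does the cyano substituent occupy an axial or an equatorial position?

axial

C1 and C4 have opposite parity, so for the cis isomer the two substituents are one axial and one equatorial in each chair.
Chair I (cyano axial, carboxyl equatorial): E = 0.19 kcal/mol.
Chair II (cyano equatorial, carboxyl axial): E = 1.39 kcal/mol.
Chair I is the more stable (lower-energy) conformer, and in that chair the cyano group is axial.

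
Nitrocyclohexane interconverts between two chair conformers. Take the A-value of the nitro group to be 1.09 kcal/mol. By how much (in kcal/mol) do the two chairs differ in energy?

1.09 kcal/mol

A monosubstituted cyclohexane has one chair with the nitro group axial (E = A = 1.09 kcal/mol) and one with it equatorial (E = 0).
ΔE = 1.09 − 0 = 1.09 kcal/mol.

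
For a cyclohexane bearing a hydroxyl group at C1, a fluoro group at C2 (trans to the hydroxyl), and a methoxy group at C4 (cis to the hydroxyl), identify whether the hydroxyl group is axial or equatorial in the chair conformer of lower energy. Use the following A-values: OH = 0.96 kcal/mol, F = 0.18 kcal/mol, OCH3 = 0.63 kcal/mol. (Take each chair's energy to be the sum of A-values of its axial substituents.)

equatorial

Chair I (hydroxyl axial, fluoro axial, methoxy equatorial): E = 1.14 kcal/mol.
Chair II (hydroxyl equatorial, fluoro equatorial, methoxy axial): E = 0.63 kcal/mol.
Chair II is the more stable (lower-energy) conformer, and in that chair the hydroxyl group is equatorial.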